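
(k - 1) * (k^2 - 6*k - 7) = k^3 - 7*k^2 - k + 7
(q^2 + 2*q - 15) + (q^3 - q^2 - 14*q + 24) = q^3 - 12*q + 9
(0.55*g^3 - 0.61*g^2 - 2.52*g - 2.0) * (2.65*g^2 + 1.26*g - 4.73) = 1.4575*g^5 - 0.9235*g^4 - 10.0481*g^3 - 5.5899*g^2 + 9.3996*g + 9.46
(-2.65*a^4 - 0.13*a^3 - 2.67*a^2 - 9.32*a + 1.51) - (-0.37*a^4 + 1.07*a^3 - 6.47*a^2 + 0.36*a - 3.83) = -2.28*a^4 - 1.2*a^3 + 3.8*a^2 - 9.68*a + 5.34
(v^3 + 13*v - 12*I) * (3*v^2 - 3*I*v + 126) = 3*v^5 - 3*I*v^4 + 165*v^3 - 75*I*v^2 + 1602*v - 1512*I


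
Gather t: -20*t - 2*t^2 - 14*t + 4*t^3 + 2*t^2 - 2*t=4*t^3 - 36*t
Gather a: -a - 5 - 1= -a - 6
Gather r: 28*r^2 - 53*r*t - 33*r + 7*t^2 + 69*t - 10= 28*r^2 + r*(-53*t - 33) + 7*t^2 + 69*t - 10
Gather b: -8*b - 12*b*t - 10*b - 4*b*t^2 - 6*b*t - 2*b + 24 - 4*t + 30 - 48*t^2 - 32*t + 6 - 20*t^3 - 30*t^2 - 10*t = b*(-4*t^2 - 18*t - 20) - 20*t^3 - 78*t^2 - 46*t + 60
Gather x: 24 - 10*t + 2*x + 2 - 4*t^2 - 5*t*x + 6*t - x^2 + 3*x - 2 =-4*t^2 - 4*t - x^2 + x*(5 - 5*t) + 24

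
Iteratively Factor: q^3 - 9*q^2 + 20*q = (q)*(q^2 - 9*q + 20) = q*(q - 5)*(q - 4)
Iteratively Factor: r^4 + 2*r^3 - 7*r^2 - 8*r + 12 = (r - 2)*(r^3 + 4*r^2 + r - 6) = (r - 2)*(r + 3)*(r^2 + r - 2) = (r - 2)*(r + 2)*(r + 3)*(r - 1)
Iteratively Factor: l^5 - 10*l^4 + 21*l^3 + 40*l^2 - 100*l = (l - 5)*(l^4 - 5*l^3 - 4*l^2 + 20*l) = (l - 5)*(l + 2)*(l^3 - 7*l^2 + 10*l) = (l - 5)*(l - 2)*(l + 2)*(l^2 - 5*l) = l*(l - 5)*(l - 2)*(l + 2)*(l - 5)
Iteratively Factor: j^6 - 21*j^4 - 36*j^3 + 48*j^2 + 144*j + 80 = (j + 2)*(j^5 - 2*j^4 - 17*j^3 - 2*j^2 + 52*j + 40) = (j + 2)^2*(j^4 - 4*j^3 - 9*j^2 + 16*j + 20) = (j + 1)*(j + 2)^2*(j^3 - 5*j^2 - 4*j + 20) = (j - 5)*(j + 1)*(j + 2)^2*(j^2 - 4) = (j - 5)*(j - 2)*(j + 1)*(j + 2)^2*(j + 2)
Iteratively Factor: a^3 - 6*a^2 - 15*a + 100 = (a - 5)*(a^2 - a - 20) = (a - 5)^2*(a + 4)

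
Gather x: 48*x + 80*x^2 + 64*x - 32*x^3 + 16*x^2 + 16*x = -32*x^3 + 96*x^2 + 128*x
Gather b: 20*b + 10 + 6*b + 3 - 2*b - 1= 24*b + 12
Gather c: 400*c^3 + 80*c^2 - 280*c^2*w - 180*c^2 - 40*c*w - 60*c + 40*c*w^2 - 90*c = 400*c^3 + c^2*(-280*w - 100) + c*(40*w^2 - 40*w - 150)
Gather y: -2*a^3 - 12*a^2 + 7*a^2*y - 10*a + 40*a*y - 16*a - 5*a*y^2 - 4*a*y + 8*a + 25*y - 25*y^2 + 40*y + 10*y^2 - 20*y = -2*a^3 - 12*a^2 - 18*a + y^2*(-5*a - 15) + y*(7*a^2 + 36*a + 45)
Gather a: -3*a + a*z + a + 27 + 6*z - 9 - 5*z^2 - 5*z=a*(z - 2) - 5*z^2 + z + 18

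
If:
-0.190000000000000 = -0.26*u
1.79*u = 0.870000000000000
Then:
No Solution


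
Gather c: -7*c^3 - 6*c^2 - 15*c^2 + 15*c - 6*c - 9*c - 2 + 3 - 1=-7*c^3 - 21*c^2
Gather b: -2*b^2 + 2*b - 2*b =-2*b^2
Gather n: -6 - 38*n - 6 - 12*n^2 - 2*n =-12*n^2 - 40*n - 12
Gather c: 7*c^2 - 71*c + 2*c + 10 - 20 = 7*c^2 - 69*c - 10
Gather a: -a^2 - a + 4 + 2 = -a^2 - a + 6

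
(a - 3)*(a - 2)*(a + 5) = a^3 - 19*a + 30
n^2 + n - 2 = (n - 1)*(n + 2)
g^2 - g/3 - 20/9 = (g - 5/3)*(g + 4/3)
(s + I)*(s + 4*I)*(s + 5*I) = s^3 + 10*I*s^2 - 29*s - 20*I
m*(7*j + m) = 7*j*m + m^2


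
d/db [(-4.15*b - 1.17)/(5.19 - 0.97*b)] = (117.674946 - 21.993198*b)/(0.97*b - 5.19)^3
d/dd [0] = 0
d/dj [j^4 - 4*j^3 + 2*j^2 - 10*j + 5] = 4*j^3 - 12*j^2 + 4*j - 10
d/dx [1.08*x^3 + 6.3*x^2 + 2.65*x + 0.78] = 3.24*x^2 + 12.6*x + 2.65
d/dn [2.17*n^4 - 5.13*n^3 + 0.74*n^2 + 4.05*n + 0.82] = 8.68*n^3 - 15.39*n^2 + 1.48*n + 4.05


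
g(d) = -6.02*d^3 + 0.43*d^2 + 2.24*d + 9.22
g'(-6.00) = -653.08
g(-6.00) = 1311.58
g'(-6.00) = -653.08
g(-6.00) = 1311.58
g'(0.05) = 2.24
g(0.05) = 9.33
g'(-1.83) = -59.81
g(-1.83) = 43.45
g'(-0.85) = -11.54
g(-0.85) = 11.32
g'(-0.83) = -10.92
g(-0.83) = 11.10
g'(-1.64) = -47.74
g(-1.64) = 33.26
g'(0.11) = 2.12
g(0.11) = 9.46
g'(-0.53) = -3.29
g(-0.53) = 9.05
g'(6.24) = -695.61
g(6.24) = -1422.74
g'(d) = -18.06*d^2 + 0.86*d + 2.24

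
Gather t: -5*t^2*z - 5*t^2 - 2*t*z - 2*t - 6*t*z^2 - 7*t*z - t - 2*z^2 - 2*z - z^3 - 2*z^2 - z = t^2*(-5*z - 5) + t*(-6*z^2 - 9*z - 3) - z^3 - 4*z^2 - 3*z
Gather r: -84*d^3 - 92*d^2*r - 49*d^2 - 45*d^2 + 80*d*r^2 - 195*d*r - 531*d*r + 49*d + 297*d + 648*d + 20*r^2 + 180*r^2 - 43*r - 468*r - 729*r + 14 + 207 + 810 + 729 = -84*d^3 - 94*d^2 + 994*d + r^2*(80*d + 200) + r*(-92*d^2 - 726*d - 1240) + 1760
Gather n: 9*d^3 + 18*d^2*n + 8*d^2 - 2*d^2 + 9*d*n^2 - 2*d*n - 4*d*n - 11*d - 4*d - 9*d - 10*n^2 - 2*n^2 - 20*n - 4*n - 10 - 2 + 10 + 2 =9*d^3 + 6*d^2 - 24*d + n^2*(9*d - 12) + n*(18*d^2 - 6*d - 24)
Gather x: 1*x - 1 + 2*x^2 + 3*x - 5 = 2*x^2 + 4*x - 6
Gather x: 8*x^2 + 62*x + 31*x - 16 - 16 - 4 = 8*x^2 + 93*x - 36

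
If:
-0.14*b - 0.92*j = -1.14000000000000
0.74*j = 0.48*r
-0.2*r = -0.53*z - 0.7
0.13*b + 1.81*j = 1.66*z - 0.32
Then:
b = -2336.42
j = 356.78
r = 550.04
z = 206.24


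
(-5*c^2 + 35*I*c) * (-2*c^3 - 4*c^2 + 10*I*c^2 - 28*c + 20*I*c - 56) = 10*c^5 + 20*c^4 - 120*I*c^4 - 210*c^3 - 240*I*c^3 - 420*c^2 - 980*I*c^2 - 1960*I*c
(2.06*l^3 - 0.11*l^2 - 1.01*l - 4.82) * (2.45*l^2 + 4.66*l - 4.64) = 5.047*l^5 + 9.3301*l^4 - 12.5455*l^3 - 16.0052*l^2 - 17.7748*l + 22.3648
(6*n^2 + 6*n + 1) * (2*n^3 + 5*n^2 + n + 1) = 12*n^5 + 42*n^4 + 38*n^3 + 17*n^2 + 7*n + 1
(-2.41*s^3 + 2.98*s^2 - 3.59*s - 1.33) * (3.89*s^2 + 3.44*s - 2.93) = -9.3749*s^5 + 3.3018*s^4 + 3.3474*s^3 - 26.2547*s^2 + 5.9435*s + 3.8969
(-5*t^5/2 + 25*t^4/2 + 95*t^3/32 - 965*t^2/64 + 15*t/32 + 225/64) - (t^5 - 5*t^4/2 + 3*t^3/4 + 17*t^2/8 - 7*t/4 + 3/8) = -7*t^5/2 + 15*t^4 + 71*t^3/32 - 1101*t^2/64 + 71*t/32 + 201/64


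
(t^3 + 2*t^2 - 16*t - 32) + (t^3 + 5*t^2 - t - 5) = 2*t^3 + 7*t^2 - 17*t - 37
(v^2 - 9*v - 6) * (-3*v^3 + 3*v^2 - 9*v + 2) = -3*v^5 + 30*v^4 - 18*v^3 + 65*v^2 + 36*v - 12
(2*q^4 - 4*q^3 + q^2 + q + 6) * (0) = 0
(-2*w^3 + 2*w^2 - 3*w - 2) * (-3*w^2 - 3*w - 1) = 6*w^5 + 5*w^3 + 13*w^2 + 9*w + 2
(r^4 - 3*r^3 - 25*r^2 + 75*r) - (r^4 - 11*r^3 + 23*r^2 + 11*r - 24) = 8*r^3 - 48*r^2 + 64*r + 24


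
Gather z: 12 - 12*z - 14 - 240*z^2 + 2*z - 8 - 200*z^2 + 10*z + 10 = -440*z^2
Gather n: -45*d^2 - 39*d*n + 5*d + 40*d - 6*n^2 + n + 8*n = -45*d^2 + 45*d - 6*n^2 + n*(9 - 39*d)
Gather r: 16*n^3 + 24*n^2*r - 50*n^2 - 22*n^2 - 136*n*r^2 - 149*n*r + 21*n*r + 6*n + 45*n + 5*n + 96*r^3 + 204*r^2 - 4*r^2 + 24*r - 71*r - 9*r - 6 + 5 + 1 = 16*n^3 - 72*n^2 + 56*n + 96*r^3 + r^2*(200 - 136*n) + r*(24*n^2 - 128*n - 56)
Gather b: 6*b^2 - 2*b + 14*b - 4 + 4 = 6*b^2 + 12*b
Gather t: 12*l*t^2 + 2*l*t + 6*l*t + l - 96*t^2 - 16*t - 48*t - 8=l + t^2*(12*l - 96) + t*(8*l - 64) - 8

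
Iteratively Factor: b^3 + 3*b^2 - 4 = (b + 2)*(b^2 + b - 2) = (b + 2)^2*(b - 1)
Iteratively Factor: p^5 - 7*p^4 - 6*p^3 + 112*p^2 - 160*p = (p)*(p^4 - 7*p^3 - 6*p^2 + 112*p - 160) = p*(p - 2)*(p^3 - 5*p^2 - 16*p + 80) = p*(p - 2)*(p + 4)*(p^2 - 9*p + 20) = p*(p - 4)*(p - 2)*(p + 4)*(p - 5)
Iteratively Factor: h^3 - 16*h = (h - 4)*(h^2 + 4*h) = (h - 4)*(h + 4)*(h)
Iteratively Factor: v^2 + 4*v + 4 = (v + 2)*(v + 2)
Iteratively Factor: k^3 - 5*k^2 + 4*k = (k - 1)*(k^2 - 4*k) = (k - 4)*(k - 1)*(k)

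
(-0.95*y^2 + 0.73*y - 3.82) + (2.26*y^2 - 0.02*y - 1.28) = 1.31*y^2 + 0.71*y - 5.1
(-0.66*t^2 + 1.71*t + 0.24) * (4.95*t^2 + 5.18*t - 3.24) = -3.267*t^4 + 5.0457*t^3 + 12.1842*t^2 - 4.2972*t - 0.7776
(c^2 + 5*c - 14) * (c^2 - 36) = c^4 + 5*c^3 - 50*c^2 - 180*c + 504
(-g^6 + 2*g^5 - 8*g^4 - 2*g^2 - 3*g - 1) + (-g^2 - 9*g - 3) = -g^6 + 2*g^5 - 8*g^4 - 3*g^2 - 12*g - 4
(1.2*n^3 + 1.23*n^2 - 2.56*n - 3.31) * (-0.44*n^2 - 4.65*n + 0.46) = -0.528*n^5 - 6.1212*n^4 - 4.0411*n^3 + 13.9262*n^2 + 14.2139*n - 1.5226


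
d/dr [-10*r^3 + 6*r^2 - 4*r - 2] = -30*r^2 + 12*r - 4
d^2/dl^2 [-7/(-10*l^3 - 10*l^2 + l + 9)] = 14*(-10*(3*l + 1)*(10*l^3 + 10*l^2 - l - 9) + (30*l^2 + 20*l - 1)^2)/(10*l^3 + 10*l^2 - l - 9)^3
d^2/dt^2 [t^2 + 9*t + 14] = 2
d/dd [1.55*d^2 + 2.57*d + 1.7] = 3.1*d + 2.57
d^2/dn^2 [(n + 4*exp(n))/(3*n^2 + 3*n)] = 2*(2*n^4*exp(n) - 4*n^3*exp(n) + n^3 + 2*n^2*exp(n) + 8*n*exp(n) + 4*exp(n))/(3*n^3*(n^3 + 3*n^2 + 3*n + 1))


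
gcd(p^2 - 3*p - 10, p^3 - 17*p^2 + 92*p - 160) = p - 5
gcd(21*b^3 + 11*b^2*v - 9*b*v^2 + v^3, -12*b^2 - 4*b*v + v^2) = 1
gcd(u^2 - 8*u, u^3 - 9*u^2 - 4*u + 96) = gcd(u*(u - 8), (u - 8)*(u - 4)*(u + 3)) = u - 8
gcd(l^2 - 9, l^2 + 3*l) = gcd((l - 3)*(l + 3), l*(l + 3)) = l + 3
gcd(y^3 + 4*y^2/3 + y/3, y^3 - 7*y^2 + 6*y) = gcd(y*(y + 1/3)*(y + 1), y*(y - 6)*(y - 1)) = y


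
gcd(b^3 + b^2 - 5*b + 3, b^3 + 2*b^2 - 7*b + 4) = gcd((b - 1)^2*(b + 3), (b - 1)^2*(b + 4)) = b^2 - 2*b + 1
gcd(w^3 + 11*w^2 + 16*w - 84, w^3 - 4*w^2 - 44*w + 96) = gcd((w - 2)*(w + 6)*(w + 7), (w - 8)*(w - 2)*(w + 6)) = w^2 + 4*w - 12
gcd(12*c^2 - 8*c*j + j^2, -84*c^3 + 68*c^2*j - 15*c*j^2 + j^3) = 12*c^2 - 8*c*j + j^2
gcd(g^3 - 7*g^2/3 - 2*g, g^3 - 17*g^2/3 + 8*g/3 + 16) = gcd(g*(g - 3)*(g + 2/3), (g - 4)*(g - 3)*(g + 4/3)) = g - 3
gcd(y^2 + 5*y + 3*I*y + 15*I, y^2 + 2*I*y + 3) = y + 3*I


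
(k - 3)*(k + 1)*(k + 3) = k^3 + k^2 - 9*k - 9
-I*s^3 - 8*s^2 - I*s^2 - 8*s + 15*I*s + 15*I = (s - 5*I)*(s - 3*I)*(-I*s - I)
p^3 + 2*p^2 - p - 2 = (p - 1)*(p + 1)*(p + 2)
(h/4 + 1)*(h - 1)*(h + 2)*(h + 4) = h^4/4 + 9*h^3/4 + 11*h^2/2 - 8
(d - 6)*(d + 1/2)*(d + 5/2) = d^3 - 3*d^2 - 67*d/4 - 15/2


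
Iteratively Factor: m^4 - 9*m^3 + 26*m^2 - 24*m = (m - 2)*(m^3 - 7*m^2 + 12*m) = m*(m - 2)*(m^2 - 7*m + 12) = m*(m - 3)*(m - 2)*(m - 4)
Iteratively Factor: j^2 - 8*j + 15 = (j - 5)*(j - 3)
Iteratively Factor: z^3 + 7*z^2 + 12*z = (z + 3)*(z^2 + 4*z) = (z + 3)*(z + 4)*(z)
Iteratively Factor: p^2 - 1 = (p + 1)*(p - 1)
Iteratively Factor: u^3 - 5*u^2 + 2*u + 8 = (u + 1)*(u^2 - 6*u + 8) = (u - 4)*(u + 1)*(u - 2)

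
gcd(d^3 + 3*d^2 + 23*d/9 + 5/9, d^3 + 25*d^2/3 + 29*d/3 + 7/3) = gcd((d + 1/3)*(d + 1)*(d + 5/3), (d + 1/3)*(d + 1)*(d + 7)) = d^2 + 4*d/3 + 1/3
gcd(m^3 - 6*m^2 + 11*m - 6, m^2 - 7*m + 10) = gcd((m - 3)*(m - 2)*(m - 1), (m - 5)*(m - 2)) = m - 2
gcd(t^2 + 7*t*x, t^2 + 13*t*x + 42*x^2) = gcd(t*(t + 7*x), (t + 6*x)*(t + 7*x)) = t + 7*x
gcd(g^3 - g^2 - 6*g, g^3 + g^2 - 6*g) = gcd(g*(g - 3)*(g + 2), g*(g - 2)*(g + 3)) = g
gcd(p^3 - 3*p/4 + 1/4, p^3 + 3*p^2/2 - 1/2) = p^2 + p/2 - 1/2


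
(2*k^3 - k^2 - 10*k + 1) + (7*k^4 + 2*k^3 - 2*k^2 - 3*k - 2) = 7*k^4 + 4*k^3 - 3*k^2 - 13*k - 1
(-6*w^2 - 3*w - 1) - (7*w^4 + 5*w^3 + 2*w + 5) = -7*w^4 - 5*w^3 - 6*w^2 - 5*w - 6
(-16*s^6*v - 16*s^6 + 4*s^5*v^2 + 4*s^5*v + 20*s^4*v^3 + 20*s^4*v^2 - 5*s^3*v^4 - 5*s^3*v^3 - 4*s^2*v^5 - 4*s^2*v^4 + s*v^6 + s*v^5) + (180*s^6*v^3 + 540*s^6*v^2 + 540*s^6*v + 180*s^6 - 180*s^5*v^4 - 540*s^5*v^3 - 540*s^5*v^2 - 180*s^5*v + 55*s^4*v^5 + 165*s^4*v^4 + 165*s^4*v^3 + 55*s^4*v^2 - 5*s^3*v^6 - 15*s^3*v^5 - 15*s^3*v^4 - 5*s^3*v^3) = 180*s^6*v^3 + 540*s^6*v^2 + 524*s^6*v + 164*s^6 - 180*s^5*v^4 - 540*s^5*v^3 - 536*s^5*v^2 - 176*s^5*v + 55*s^4*v^5 + 165*s^4*v^4 + 185*s^4*v^3 + 75*s^4*v^2 - 5*s^3*v^6 - 15*s^3*v^5 - 20*s^3*v^4 - 10*s^3*v^3 - 4*s^2*v^5 - 4*s^2*v^4 + s*v^6 + s*v^5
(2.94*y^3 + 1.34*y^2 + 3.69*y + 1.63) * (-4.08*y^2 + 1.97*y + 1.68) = -11.9952*y^5 + 0.324599999999999*y^4 - 7.4762*y^3 + 2.8701*y^2 + 9.4103*y + 2.7384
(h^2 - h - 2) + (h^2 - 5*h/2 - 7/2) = 2*h^2 - 7*h/2 - 11/2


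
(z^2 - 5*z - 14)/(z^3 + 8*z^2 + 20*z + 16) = (z - 7)/(z^2 + 6*z + 8)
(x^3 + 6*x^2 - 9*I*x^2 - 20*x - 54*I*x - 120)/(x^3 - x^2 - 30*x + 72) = (x^2 - 9*I*x - 20)/(x^2 - 7*x + 12)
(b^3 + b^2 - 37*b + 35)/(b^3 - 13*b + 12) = (b^2 + 2*b - 35)/(b^2 + b - 12)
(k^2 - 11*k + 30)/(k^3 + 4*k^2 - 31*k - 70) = (k - 6)/(k^2 + 9*k + 14)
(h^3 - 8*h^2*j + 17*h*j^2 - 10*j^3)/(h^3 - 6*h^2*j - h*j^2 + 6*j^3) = (h^2 - 7*h*j + 10*j^2)/(h^2 - 5*h*j - 6*j^2)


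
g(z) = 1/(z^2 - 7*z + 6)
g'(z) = (7 - 2*z)/(z^2 - 7*z + 6)^2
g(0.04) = 0.17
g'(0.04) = 0.21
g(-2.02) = 0.04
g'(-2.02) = 0.02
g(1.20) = -1.04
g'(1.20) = 4.99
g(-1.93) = 0.04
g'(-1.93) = 0.02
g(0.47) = 0.34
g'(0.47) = 0.71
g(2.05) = -0.24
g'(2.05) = 0.17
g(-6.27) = 0.01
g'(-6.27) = 0.00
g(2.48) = -0.19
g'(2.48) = 0.08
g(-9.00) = 0.01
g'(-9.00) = 0.00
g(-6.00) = 0.01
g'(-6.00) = 0.00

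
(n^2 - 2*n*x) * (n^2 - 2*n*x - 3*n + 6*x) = n^4 - 4*n^3*x - 3*n^3 + 4*n^2*x^2 + 12*n^2*x - 12*n*x^2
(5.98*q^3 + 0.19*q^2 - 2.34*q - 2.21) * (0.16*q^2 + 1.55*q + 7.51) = 0.9568*q^5 + 9.2994*q^4 + 44.8299*q^3 - 2.5537*q^2 - 20.9989*q - 16.5971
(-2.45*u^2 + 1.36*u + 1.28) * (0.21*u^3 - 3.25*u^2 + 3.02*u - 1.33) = -0.5145*u^5 + 8.2481*u^4 - 11.5502*u^3 + 3.2057*u^2 + 2.0568*u - 1.7024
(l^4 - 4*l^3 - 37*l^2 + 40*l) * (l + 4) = l^5 - 53*l^3 - 108*l^2 + 160*l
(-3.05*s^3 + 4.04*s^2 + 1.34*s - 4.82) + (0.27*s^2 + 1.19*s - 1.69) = -3.05*s^3 + 4.31*s^2 + 2.53*s - 6.51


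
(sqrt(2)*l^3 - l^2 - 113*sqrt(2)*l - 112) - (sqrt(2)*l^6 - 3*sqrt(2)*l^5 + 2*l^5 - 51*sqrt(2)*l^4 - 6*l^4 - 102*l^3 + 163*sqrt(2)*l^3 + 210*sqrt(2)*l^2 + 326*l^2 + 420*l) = -sqrt(2)*l^6 - 2*l^5 + 3*sqrt(2)*l^5 + 6*l^4 + 51*sqrt(2)*l^4 - 162*sqrt(2)*l^3 + 102*l^3 - 327*l^2 - 210*sqrt(2)*l^2 - 420*l - 113*sqrt(2)*l - 112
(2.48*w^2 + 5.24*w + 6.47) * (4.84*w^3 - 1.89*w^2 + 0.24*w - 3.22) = 12.0032*w^5 + 20.6744*w^4 + 22.0064*w^3 - 18.9563*w^2 - 15.32*w - 20.8334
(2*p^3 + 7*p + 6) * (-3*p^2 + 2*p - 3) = -6*p^5 + 4*p^4 - 27*p^3 - 4*p^2 - 9*p - 18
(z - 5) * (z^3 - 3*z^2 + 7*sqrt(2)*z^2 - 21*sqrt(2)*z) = z^4 - 8*z^3 + 7*sqrt(2)*z^3 - 56*sqrt(2)*z^2 + 15*z^2 + 105*sqrt(2)*z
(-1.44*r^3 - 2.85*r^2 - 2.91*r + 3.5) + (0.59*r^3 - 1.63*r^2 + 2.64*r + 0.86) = -0.85*r^3 - 4.48*r^2 - 0.27*r + 4.36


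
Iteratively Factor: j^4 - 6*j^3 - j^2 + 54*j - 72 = (j - 4)*(j^3 - 2*j^2 - 9*j + 18) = (j - 4)*(j - 2)*(j^2 - 9) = (j - 4)*(j - 2)*(j + 3)*(j - 3)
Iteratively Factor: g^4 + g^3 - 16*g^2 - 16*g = (g)*(g^3 + g^2 - 16*g - 16) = g*(g - 4)*(g^2 + 5*g + 4) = g*(g - 4)*(g + 1)*(g + 4)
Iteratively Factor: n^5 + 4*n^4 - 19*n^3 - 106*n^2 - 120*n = (n + 2)*(n^4 + 2*n^3 - 23*n^2 - 60*n) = (n + 2)*(n + 3)*(n^3 - n^2 - 20*n) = (n + 2)*(n + 3)*(n + 4)*(n^2 - 5*n) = (n - 5)*(n + 2)*(n + 3)*(n + 4)*(n)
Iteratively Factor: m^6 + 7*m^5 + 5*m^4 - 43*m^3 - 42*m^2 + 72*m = (m + 3)*(m^5 + 4*m^4 - 7*m^3 - 22*m^2 + 24*m) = m*(m + 3)*(m^4 + 4*m^3 - 7*m^2 - 22*m + 24) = m*(m + 3)*(m + 4)*(m^3 - 7*m + 6) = m*(m - 1)*(m + 3)*(m + 4)*(m^2 + m - 6) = m*(m - 2)*(m - 1)*(m + 3)*(m + 4)*(m + 3)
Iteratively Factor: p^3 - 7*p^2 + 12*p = (p - 3)*(p^2 - 4*p) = p*(p - 3)*(p - 4)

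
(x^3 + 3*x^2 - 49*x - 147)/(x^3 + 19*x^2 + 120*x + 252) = (x^2 - 4*x - 21)/(x^2 + 12*x + 36)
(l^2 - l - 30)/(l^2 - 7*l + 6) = (l + 5)/(l - 1)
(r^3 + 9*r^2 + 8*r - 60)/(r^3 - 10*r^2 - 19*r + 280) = (r^2 + 4*r - 12)/(r^2 - 15*r + 56)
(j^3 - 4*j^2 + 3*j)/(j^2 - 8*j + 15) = j*(j - 1)/(j - 5)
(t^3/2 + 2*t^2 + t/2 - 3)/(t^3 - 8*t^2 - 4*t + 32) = (t^2 + 2*t - 3)/(2*(t^2 - 10*t + 16))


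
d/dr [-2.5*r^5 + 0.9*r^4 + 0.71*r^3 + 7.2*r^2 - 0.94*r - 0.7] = -12.5*r^4 + 3.6*r^3 + 2.13*r^2 + 14.4*r - 0.94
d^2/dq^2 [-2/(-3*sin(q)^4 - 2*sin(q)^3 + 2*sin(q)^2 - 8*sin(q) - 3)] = 4*(-72*sin(q)^8 - 69*sin(q)^7 + 108*sin(q)^6 + 124*sin(q)^5 + 18*sin(q)^4 + 67*sin(q)^3 - 38*sin(q)^2 - 54*sin(q) + 70)/(3*sin(q)^4 + 2*sin(q)^3 - 2*sin(q)^2 + 8*sin(q) + 3)^3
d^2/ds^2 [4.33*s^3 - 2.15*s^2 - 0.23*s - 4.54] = 25.98*s - 4.3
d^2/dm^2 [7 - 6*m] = 0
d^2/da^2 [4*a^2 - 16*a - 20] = 8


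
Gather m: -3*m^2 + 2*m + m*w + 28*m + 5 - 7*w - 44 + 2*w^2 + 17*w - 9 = -3*m^2 + m*(w + 30) + 2*w^2 + 10*w - 48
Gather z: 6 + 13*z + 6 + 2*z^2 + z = 2*z^2 + 14*z + 12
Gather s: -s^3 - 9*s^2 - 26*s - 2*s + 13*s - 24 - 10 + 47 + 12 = -s^3 - 9*s^2 - 15*s + 25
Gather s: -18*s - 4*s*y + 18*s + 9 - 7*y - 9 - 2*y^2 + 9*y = -4*s*y - 2*y^2 + 2*y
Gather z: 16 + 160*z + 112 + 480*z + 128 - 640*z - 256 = 0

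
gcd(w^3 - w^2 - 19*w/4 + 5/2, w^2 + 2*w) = w + 2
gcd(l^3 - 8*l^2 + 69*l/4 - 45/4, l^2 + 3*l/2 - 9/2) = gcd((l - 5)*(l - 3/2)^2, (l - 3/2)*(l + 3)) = l - 3/2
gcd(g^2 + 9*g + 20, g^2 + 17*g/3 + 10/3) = g + 5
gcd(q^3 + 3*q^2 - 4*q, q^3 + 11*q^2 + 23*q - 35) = q - 1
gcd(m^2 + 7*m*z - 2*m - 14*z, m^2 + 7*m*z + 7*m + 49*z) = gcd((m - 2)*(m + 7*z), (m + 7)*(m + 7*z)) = m + 7*z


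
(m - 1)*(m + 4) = m^2 + 3*m - 4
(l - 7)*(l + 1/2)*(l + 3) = l^3 - 7*l^2/2 - 23*l - 21/2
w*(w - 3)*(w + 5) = w^3 + 2*w^2 - 15*w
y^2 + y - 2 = (y - 1)*(y + 2)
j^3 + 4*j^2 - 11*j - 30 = (j - 3)*(j + 2)*(j + 5)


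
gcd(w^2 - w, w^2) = w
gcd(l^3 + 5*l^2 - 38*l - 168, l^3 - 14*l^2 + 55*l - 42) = l - 6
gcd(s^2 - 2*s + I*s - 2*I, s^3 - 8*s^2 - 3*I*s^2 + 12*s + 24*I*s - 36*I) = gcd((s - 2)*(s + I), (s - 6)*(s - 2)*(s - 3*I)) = s - 2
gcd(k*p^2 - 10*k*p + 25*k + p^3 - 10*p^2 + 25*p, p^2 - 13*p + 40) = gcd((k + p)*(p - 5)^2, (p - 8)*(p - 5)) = p - 5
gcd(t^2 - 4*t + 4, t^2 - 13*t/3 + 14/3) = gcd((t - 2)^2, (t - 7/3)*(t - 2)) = t - 2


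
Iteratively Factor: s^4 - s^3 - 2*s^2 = (s + 1)*(s^3 - 2*s^2) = (s - 2)*(s + 1)*(s^2) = s*(s - 2)*(s + 1)*(s)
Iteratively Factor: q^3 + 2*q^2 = (q + 2)*(q^2) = q*(q + 2)*(q)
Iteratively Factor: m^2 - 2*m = (m)*(m - 2)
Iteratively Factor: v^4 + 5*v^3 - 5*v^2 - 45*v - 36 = (v + 3)*(v^3 + 2*v^2 - 11*v - 12) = (v + 3)*(v + 4)*(v^2 - 2*v - 3) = (v - 3)*(v + 3)*(v + 4)*(v + 1)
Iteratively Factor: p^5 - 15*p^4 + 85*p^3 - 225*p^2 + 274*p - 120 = (p - 1)*(p^4 - 14*p^3 + 71*p^2 - 154*p + 120) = (p - 4)*(p - 1)*(p^3 - 10*p^2 + 31*p - 30) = (p - 5)*(p - 4)*(p - 1)*(p^2 - 5*p + 6) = (p - 5)*(p - 4)*(p - 2)*(p - 1)*(p - 3)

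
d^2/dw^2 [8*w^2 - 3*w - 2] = 16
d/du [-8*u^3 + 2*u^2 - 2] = 4*u*(1 - 6*u)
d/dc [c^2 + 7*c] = 2*c + 7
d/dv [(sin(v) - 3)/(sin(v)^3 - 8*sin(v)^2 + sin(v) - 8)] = (-2*sin(v)^3 + 17*sin(v)^2 - 48*sin(v) - 5)*cos(v)/((sin(v) - 8)^2*(sin(v)^2 + 1)^2)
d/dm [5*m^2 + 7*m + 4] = 10*m + 7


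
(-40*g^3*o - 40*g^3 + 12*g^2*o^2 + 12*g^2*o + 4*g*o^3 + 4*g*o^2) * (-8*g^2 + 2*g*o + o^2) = 320*g^5*o + 320*g^5 - 176*g^4*o^2 - 176*g^4*o - 48*g^3*o^3 - 48*g^3*o^2 + 20*g^2*o^4 + 20*g^2*o^3 + 4*g*o^5 + 4*g*o^4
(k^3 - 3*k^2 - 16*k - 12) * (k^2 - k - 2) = k^5 - 4*k^4 - 15*k^3 + 10*k^2 + 44*k + 24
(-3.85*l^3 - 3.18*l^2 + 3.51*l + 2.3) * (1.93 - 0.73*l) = 2.8105*l^4 - 5.1091*l^3 - 8.6997*l^2 + 5.0953*l + 4.439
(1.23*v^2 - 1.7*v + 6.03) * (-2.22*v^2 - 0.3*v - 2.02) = -2.7306*v^4 + 3.405*v^3 - 15.3612*v^2 + 1.625*v - 12.1806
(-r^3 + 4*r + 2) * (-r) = r^4 - 4*r^2 - 2*r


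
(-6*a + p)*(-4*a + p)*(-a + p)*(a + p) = -24*a^4 + 10*a^3*p + 23*a^2*p^2 - 10*a*p^3 + p^4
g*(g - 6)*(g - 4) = g^3 - 10*g^2 + 24*g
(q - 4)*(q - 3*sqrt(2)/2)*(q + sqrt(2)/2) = q^3 - 4*q^2 - sqrt(2)*q^2 - 3*q/2 + 4*sqrt(2)*q + 6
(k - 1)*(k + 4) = k^2 + 3*k - 4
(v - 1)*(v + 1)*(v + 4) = v^3 + 4*v^2 - v - 4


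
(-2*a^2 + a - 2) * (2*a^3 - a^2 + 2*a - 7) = -4*a^5 + 4*a^4 - 9*a^3 + 18*a^2 - 11*a + 14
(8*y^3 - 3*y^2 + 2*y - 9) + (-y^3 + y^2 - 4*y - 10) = 7*y^3 - 2*y^2 - 2*y - 19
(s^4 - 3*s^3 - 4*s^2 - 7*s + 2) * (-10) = -10*s^4 + 30*s^3 + 40*s^2 + 70*s - 20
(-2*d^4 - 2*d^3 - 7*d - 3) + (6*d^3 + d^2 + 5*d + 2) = -2*d^4 + 4*d^3 + d^2 - 2*d - 1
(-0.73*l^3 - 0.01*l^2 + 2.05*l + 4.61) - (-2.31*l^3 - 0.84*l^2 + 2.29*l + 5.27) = 1.58*l^3 + 0.83*l^2 - 0.24*l - 0.659999999999999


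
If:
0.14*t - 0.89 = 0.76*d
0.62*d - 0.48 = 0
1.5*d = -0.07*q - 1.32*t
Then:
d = 0.77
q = -215.72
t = 10.56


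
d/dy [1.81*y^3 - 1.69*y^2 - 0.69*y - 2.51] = 5.43*y^2 - 3.38*y - 0.69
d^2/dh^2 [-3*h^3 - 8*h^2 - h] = -18*h - 16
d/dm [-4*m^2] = -8*m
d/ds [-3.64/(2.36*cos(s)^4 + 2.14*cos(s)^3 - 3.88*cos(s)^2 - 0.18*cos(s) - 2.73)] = (-34.3616*cos(s)^3 - 23.3688*cos(s)^2 + 28.2464*cos(s) + 0.6552)*sin(s)/(-2.36*cos(s)^4 - 2.14*cos(s)^3 + 3.88*cos(s)^2 + 0.18*cos(s) + 2.73)^2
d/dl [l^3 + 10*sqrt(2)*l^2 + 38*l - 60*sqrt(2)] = 3*l^2 + 20*sqrt(2)*l + 38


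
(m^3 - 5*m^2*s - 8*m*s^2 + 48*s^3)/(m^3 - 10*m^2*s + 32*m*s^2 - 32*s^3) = (-m - 3*s)/(-m + 2*s)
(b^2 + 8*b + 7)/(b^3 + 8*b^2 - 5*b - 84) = (b + 1)/(b^2 + b - 12)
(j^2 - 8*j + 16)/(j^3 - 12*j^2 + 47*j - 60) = (j - 4)/(j^2 - 8*j + 15)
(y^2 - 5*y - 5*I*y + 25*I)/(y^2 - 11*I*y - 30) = (y - 5)/(y - 6*I)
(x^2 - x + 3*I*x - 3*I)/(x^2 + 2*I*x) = (x^2 - x + 3*I*x - 3*I)/(x*(x + 2*I))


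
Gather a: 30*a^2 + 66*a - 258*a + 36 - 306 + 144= 30*a^2 - 192*a - 126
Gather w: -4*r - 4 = -4*r - 4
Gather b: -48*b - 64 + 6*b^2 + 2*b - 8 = 6*b^2 - 46*b - 72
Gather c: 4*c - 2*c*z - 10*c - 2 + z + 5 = c*(-2*z - 6) + z + 3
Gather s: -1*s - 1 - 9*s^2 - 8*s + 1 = -9*s^2 - 9*s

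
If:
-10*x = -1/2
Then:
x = 1/20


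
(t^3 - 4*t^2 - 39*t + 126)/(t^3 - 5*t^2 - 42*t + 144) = (t - 7)/(t - 8)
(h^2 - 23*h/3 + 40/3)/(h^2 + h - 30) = (h - 8/3)/(h + 6)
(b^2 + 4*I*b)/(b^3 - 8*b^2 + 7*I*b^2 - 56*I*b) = (b + 4*I)/(b^2 + b*(-8 + 7*I) - 56*I)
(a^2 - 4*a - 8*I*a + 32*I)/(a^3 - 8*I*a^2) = (a - 4)/a^2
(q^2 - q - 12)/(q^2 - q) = (q^2 - q - 12)/(q*(q - 1))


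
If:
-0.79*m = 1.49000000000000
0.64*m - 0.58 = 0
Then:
No Solution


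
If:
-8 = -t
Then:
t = 8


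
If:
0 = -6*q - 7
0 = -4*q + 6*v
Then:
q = -7/6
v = -7/9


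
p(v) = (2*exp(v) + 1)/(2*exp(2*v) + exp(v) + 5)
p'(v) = (2*exp(v) + 1)*(-4*exp(2*v) - exp(v))/(2*exp(2*v) + exp(v) + 5)^2 + 2*exp(v)/(2*exp(2*v) + exp(v) + 5)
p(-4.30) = 0.20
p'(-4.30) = 0.00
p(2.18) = 0.11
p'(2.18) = -0.10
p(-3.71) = 0.21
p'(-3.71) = 0.01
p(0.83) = 0.31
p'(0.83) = -0.15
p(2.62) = 0.07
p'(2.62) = -0.07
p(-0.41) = 0.36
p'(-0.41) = 0.07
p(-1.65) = 0.26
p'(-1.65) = 0.06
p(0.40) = 0.36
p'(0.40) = -0.07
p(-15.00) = 0.20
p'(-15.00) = 0.00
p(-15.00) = 0.20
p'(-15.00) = 0.00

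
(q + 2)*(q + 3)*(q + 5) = q^3 + 10*q^2 + 31*q + 30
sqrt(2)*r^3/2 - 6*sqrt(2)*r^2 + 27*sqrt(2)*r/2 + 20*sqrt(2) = (r - 8)*(r - 5)*(sqrt(2)*r/2 + sqrt(2)/2)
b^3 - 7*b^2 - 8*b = b*(b - 8)*(b + 1)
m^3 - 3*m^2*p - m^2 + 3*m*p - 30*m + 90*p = (m - 6)*(m + 5)*(m - 3*p)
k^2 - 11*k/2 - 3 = (k - 6)*(k + 1/2)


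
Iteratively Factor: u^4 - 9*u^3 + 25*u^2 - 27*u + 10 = (u - 1)*(u^3 - 8*u^2 + 17*u - 10) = (u - 2)*(u - 1)*(u^2 - 6*u + 5) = (u - 5)*(u - 2)*(u - 1)*(u - 1)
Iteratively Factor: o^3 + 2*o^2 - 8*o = (o - 2)*(o^2 + 4*o) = (o - 2)*(o + 4)*(o)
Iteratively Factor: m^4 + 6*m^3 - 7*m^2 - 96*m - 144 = (m + 4)*(m^3 + 2*m^2 - 15*m - 36) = (m + 3)*(m + 4)*(m^2 - m - 12) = (m - 4)*(m + 3)*(m + 4)*(m + 3)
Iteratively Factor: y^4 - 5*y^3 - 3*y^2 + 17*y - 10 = (y - 1)*(y^3 - 4*y^2 - 7*y + 10) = (y - 1)*(y + 2)*(y^2 - 6*y + 5) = (y - 1)^2*(y + 2)*(y - 5)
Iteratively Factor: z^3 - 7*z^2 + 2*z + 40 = (z - 4)*(z^2 - 3*z - 10) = (z - 4)*(z + 2)*(z - 5)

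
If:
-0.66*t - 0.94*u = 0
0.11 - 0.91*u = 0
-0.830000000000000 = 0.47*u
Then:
No Solution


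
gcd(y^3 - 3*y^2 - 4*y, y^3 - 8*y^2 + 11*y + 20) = y^2 - 3*y - 4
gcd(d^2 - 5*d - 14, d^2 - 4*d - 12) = d + 2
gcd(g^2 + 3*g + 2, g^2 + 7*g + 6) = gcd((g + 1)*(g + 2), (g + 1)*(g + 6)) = g + 1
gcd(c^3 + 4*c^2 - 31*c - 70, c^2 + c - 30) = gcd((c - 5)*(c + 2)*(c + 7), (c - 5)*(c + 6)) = c - 5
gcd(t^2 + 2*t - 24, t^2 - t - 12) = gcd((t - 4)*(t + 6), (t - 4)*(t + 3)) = t - 4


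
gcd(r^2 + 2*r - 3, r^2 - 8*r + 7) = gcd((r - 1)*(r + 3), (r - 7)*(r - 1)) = r - 1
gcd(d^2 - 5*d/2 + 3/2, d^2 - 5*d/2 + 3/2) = d^2 - 5*d/2 + 3/2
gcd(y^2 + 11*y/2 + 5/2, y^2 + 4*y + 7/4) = y + 1/2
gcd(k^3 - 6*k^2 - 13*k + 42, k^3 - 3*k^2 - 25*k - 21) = k^2 - 4*k - 21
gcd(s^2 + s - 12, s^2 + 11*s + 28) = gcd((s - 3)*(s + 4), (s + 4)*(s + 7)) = s + 4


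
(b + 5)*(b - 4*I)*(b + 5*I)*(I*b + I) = I*b^4 - b^3 + 6*I*b^3 - 6*b^2 + 25*I*b^2 - 5*b + 120*I*b + 100*I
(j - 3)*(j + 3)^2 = j^3 + 3*j^2 - 9*j - 27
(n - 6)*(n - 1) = n^2 - 7*n + 6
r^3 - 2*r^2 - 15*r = r*(r - 5)*(r + 3)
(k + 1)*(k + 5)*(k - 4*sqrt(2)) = k^3 - 4*sqrt(2)*k^2 + 6*k^2 - 24*sqrt(2)*k + 5*k - 20*sqrt(2)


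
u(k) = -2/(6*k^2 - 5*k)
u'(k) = -2*(5 - 12*k)/(6*k^2 - 5*k)^2 = 2*(12*k - 5)/(k^2*(6*k - 5)^2)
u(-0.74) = -0.29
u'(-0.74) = -0.57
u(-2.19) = -0.05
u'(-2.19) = -0.04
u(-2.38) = -0.04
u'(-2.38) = -0.03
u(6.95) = -0.01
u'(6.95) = 0.00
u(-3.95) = -0.02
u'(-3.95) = -0.01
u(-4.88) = -0.01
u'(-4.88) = -0.00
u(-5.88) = -0.01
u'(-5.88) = -0.00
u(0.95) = -3.01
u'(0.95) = 28.94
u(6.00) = -0.01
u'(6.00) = 0.00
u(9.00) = 0.00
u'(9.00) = 0.00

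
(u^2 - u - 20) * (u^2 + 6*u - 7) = u^4 + 5*u^3 - 33*u^2 - 113*u + 140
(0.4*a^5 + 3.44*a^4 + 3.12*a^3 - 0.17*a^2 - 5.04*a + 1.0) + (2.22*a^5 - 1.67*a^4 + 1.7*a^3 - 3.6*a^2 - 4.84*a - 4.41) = 2.62*a^5 + 1.77*a^4 + 4.82*a^3 - 3.77*a^2 - 9.88*a - 3.41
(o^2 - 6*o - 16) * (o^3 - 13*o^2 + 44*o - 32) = o^5 - 19*o^4 + 106*o^3 - 88*o^2 - 512*o + 512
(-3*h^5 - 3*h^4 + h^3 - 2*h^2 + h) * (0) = 0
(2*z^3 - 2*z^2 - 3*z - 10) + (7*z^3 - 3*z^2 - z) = 9*z^3 - 5*z^2 - 4*z - 10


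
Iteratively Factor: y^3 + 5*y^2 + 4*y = (y)*(y^2 + 5*y + 4) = y*(y + 1)*(y + 4)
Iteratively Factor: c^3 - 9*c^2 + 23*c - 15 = (c - 1)*(c^2 - 8*c + 15) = (c - 5)*(c - 1)*(c - 3)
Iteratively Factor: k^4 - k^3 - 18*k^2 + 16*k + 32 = (k + 4)*(k^3 - 5*k^2 + 2*k + 8) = (k + 1)*(k + 4)*(k^2 - 6*k + 8) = (k - 4)*(k + 1)*(k + 4)*(k - 2)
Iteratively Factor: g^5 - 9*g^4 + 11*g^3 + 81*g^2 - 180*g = (g - 4)*(g^4 - 5*g^3 - 9*g^2 + 45*g) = g*(g - 4)*(g^3 - 5*g^2 - 9*g + 45) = g*(g - 4)*(g - 3)*(g^2 - 2*g - 15) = g*(g - 5)*(g - 4)*(g - 3)*(g + 3)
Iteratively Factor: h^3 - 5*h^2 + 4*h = (h)*(h^2 - 5*h + 4) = h*(h - 1)*(h - 4)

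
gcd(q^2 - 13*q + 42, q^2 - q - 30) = q - 6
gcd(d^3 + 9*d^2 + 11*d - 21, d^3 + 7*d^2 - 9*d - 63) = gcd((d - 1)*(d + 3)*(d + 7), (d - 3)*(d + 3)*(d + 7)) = d^2 + 10*d + 21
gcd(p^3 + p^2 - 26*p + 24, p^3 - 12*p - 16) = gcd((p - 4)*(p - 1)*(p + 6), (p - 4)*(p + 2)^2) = p - 4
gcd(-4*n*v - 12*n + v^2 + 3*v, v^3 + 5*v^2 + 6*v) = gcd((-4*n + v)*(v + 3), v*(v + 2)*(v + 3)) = v + 3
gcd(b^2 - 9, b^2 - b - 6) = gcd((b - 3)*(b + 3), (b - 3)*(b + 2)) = b - 3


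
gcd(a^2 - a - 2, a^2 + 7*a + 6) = a + 1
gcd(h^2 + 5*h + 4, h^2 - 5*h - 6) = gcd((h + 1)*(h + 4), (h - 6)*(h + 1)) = h + 1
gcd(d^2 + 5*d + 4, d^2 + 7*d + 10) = 1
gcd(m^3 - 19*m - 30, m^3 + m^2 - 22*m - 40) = m^2 - 3*m - 10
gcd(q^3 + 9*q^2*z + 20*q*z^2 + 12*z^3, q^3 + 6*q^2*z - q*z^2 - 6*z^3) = q^2 + 7*q*z + 6*z^2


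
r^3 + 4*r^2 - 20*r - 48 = (r - 4)*(r + 2)*(r + 6)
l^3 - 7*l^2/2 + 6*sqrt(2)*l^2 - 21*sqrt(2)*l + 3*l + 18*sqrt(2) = (l - 2)*(l - 3/2)*(l + 6*sqrt(2))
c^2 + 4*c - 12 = (c - 2)*(c + 6)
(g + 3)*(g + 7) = g^2 + 10*g + 21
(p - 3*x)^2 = p^2 - 6*p*x + 9*x^2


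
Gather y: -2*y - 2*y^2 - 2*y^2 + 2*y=-4*y^2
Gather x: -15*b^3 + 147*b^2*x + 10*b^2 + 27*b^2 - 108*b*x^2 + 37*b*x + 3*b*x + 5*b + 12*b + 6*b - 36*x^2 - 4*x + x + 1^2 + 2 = -15*b^3 + 37*b^2 + 23*b + x^2*(-108*b - 36) + x*(147*b^2 + 40*b - 3) + 3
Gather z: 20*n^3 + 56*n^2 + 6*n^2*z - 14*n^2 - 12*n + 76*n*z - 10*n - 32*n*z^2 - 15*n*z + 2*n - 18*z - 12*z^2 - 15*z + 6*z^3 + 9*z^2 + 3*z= 20*n^3 + 42*n^2 - 20*n + 6*z^3 + z^2*(-32*n - 3) + z*(6*n^2 + 61*n - 30)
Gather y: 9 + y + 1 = y + 10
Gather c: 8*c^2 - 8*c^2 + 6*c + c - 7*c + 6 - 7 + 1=0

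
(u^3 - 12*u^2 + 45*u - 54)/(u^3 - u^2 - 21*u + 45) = (u - 6)/(u + 5)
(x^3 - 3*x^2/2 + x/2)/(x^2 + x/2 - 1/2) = x*(x - 1)/(x + 1)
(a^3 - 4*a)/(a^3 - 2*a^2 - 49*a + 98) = a*(a + 2)/(a^2 - 49)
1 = 1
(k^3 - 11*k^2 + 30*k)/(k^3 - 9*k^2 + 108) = k*(k - 5)/(k^2 - 3*k - 18)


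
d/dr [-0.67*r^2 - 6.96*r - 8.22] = -1.34*r - 6.96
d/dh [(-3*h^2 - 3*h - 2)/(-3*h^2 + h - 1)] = (-12*h^2 - 6*h + 5)/(9*h^4 - 6*h^3 + 7*h^2 - 2*h + 1)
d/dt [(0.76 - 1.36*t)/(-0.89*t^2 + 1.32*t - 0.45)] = (-1.2104*t^2 + 1.3528*t - 0.3912)/(0.7921*t^4 - 2.3496*t^3 + 2.5434*t^2 - 1.188*t + 0.2025)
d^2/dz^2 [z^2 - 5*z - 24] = 2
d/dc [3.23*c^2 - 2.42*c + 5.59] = 6.46*c - 2.42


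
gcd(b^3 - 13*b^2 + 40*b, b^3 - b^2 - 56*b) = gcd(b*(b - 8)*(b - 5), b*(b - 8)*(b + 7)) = b^2 - 8*b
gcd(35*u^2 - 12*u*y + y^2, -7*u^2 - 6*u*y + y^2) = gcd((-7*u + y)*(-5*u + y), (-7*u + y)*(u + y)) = -7*u + y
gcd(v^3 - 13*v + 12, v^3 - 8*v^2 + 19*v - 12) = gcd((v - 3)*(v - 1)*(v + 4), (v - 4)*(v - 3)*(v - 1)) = v^2 - 4*v + 3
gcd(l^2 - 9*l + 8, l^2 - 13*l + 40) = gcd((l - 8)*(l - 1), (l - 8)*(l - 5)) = l - 8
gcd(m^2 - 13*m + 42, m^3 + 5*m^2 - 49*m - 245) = m - 7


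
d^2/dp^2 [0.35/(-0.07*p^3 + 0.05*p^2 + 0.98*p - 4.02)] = ((0.147*p - 0.035)*(0.07*p^3 - 0.05*p^2 - 0.98*p + 4.02) - 0.35*(-0.42*p^2 + 0.2*p + 1.96)*(-0.21*p^2 + 0.1*p + 0.98))/(0.07*p^3 - 0.05*p^2 - 0.98*p + 4.02)^3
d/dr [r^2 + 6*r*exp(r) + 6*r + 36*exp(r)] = 6*r*exp(r) + 2*r + 42*exp(r) + 6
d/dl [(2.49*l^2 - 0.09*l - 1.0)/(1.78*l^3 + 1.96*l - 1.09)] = ((4.98*l - 0.09)*(1.78*l^3 + 1.96*l - 1.09) + (5.34*l^2 + 1.96)*(-2.49*l^2 + 0.09*l + 1.0))/(1.78*l^3 + 1.96*l - 1.09)^2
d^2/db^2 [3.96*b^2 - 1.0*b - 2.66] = 7.92000000000000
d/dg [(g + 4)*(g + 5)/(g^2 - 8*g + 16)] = (-17*g - 76)/(g^3 - 12*g^2 + 48*g - 64)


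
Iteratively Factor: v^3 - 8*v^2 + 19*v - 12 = (v - 1)*(v^2 - 7*v + 12) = (v - 4)*(v - 1)*(v - 3)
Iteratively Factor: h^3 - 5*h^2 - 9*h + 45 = (h - 3)*(h^2 - 2*h - 15) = (h - 5)*(h - 3)*(h + 3)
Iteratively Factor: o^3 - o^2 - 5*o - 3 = (o + 1)*(o^2 - 2*o - 3) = (o - 3)*(o + 1)*(o + 1)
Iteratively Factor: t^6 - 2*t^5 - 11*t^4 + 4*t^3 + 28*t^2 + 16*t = (t)*(t^5 - 2*t^4 - 11*t^3 + 4*t^2 + 28*t + 16) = t*(t + 1)*(t^4 - 3*t^3 - 8*t^2 + 12*t + 16) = t*(t - 4)*(t + 1)*(t^3 + t^2 - 4*t - 4) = t*(t - 4)*(t - 2)*(t + 1)*(t^2 + 3*t + 2) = t*(t - 4)*(t - 2)*(t + 1)*(t + 2)*(t + 1)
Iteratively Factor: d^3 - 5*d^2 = (d)*(d^2 - 5*d) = d^2*(d - 5)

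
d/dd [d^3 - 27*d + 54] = 3*d^2 - 27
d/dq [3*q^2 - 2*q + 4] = 6*q - 2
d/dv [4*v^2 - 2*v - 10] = 8*v - 2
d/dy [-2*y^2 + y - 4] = 1 - 4*y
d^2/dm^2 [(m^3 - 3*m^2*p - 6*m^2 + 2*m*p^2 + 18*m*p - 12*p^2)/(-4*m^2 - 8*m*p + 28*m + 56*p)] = (3*(-m + p + 2)*(m^2 + 2*m*p - 7*m - 14*p)^2 - (2*m + 2*p - 7)^2*(m^3 - 3*m^2*p - 6*m^2 + 2*m*p^2 + 18*m*p - 12*p^2) + (m^2 + 2*m*p - 7*m - 14*p)*(m^3 - 3*m^2*p - 6*m^2 + 2*m*p^2 + 18*m*p - 12*p^2 + (2*m + 2*p - 7)*(3*m^2 - 6*m*p - 12*m + 2*p^2 + 18*p)))/(2*(m^2 + 2*m*p - 7*m - 14*p)^3)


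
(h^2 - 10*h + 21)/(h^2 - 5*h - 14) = (h - 3)/(h + 2)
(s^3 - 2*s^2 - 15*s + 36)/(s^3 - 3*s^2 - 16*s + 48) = (s - 3)/(s - 4)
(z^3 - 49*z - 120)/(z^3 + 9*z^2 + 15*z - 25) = (z^2 - 5*z - 24)/(z^2 + 4*z - 5)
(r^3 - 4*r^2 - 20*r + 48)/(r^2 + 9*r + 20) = (r^2 - 8*r + 12)/(r + 5)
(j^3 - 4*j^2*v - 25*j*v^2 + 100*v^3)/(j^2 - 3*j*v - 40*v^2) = (-j^2 + 9*j*v - 20*v^2)/(-j + 8*v)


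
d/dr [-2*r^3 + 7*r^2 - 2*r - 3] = -6*r^2 + 14*r - 2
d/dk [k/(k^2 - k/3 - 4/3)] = 3*(3*k^2 - k*(6*k - 1) - k - 4)/(-3*k^2 + k + 4)^2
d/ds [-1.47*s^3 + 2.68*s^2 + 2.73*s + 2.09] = -4.41*s^2 + 5.36*s + 2.73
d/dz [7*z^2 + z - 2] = 14*z + 1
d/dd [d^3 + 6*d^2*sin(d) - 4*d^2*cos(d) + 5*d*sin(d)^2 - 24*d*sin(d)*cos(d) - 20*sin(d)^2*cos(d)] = 4*d^2*sin(d) + 6*d^2*cos(d) + 3*d^2 + 12*d*sin(d) + 5*d*sin(2*d) - 8*d*cos(d) - 24*d*cos(2*d) + 5*sin(d) - 12*sin(2*d) - 15*sin(3*d) - 5*cos(2*d)/2 + 5/2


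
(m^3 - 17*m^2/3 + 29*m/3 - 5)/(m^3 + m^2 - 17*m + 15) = (m - 5/3)/(m + 5)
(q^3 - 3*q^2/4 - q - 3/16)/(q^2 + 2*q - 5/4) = (16*q^3 - 12*q^2 - 16*q - 3)/(4*(4*q^2 + 8*q - 5))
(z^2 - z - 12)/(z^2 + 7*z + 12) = (z - 4)/(z + 4)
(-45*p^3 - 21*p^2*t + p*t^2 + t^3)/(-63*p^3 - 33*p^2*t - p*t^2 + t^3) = (5*p - t)/(7*p - t)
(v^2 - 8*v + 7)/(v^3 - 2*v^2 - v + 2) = (v - 7)/(v^2 - v - 2)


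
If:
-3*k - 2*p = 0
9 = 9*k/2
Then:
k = 2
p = -3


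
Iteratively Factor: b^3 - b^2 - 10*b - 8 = (b + 1)*(b^2 - 2*b - 8) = (b + 1)*(b + 2)*(b - 4)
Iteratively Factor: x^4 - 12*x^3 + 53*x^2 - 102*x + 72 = (x - 2)*(x^3 - 10*x^2 + 33*x - 36) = (x - 3)*(x - 2)*(x^2 - 7*x + 12) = (x - 3)^2*(x - 2)*(x - 4)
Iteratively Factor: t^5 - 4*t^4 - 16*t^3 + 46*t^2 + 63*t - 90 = (t + 3)*(t^4 - 7*t^3 + 5*t^2 + 31*t - 30) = (t - 3)*(t + 3)*(t^3 - 4*t^2 - 7*t + 10) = (t - 3)*(t - 1)*(t + 3)*(t^2 - 3*t - 10) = (t - 5)*(t - 3)*(t - 1)*(t + 3)*(t + 2)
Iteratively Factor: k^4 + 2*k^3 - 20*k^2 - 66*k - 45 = (k + 3)*(k^3 - k^2 - 17*k - 15) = (k + 3)^2*(k^2 - 4*k - 5) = (k - 5)*(k + 3)^2*(k + 1)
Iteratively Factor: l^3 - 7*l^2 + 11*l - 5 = (l - 1)*(l^2 - 6*l + 5) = (l - 1)^2*(l - 5)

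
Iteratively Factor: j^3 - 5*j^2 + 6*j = (j - 3)*(j^2 - 2*j) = j*(j - 3)*(j - 2)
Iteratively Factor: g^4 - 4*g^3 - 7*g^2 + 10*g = (g + 2)*(g^3 - 6*g^2 + 5*g) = (g - 1)*(g + 2)*(g^2 - 5*g) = (g - 5)*(g - 1)*(g + 2)*(g)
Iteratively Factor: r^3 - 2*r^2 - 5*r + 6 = (r - 3)*(r^2 + r - 2) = (r - 3)*(r + 2)*(r - 1)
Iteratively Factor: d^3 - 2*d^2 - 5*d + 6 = (d + 2)*(d^2 - 4*d + 3) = (d - 1)*(d + 2)*(d - 3)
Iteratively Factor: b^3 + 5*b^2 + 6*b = (b + 2)*(b^2 + 3*b) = b*(b + 2)*(b + 3)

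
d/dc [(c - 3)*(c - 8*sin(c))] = c + (3 - c)*(8*cos(c) - 1) - 8*sin(c)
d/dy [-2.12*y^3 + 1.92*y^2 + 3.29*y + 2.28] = -6.36*y^2 + 3.84*y + 3.29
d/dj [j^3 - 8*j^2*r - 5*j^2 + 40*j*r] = 3*j^2 - 16*j*r - 10*j + 40*r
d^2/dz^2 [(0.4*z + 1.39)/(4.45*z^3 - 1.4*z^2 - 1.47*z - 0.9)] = (47.526*z^5 + 315.3537*z^4 - 131.754*z^3 - 18.98571*z^2 + 47.54142*z + 1.446102)/(88.121125*z^9 - 83.1705*z^8 - 61.163025*z^7 - 1.26215000000002*z^6 + 53.846415*z^5 + 20.95632*z^4 - 3.476223*z^3 - 9.23643*z^2 - 3.5721*z - 0.729)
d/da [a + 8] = 1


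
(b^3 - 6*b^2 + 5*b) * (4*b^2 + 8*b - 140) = 4*b^5 - 16*b^4 - 168*b^3 + 880*b^2 - 700*b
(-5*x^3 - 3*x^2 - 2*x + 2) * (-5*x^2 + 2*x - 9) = 25*x^5 + 5*x^4 + 49*x^3 + 13*x^2 + 22*x - 18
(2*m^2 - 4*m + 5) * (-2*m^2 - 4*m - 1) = -4*m^4 + 4*m^2 - 16*m - 5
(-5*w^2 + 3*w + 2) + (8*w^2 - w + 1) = 3*w^2 + 2*w + 3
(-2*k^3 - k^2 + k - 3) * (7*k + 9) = -14*k^4 - 25*k^3 - 2*k^2 - 12*k - 27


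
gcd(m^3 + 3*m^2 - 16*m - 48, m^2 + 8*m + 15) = m + 3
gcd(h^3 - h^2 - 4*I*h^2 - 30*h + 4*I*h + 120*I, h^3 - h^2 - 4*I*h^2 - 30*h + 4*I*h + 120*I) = h^3 + h^2*(-1 - 4*I) + h*(-30 + 4*I) + 120*I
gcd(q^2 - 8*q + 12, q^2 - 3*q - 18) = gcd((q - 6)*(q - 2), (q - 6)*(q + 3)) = q - 6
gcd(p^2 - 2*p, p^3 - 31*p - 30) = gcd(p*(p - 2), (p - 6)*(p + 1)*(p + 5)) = 1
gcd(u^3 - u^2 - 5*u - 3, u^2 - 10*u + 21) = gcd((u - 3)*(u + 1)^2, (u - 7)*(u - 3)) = u - 3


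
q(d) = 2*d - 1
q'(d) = 2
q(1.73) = 2.46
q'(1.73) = 2.00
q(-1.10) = -3.20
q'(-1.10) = 2.00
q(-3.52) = -8.04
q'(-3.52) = 2.00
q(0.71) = 0.42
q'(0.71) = 2.00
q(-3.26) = -7.52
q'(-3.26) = 2.00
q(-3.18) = -7.36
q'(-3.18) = 2.00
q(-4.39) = -9.78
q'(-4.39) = 2.00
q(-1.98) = -4.96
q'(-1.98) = 2.00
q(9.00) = 17.00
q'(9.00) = 2.00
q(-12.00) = -25.00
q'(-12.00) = 2.00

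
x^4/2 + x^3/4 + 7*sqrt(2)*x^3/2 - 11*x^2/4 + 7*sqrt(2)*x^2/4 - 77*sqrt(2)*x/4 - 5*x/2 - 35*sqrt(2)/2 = (x/2 + 1)*(x - 5/2)*(x + 1)*(x + 7*sqrt(2))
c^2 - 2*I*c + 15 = (c - 5*I)*(c + 3*I)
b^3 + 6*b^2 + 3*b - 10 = (b - 1)*(b + 2)*(b + 5)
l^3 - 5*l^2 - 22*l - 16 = (l - 8)*(l + 1)*(l + 2)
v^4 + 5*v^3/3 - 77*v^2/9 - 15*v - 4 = (v - 3)*(v + 1/3)*(v + 4/3)*(v + 3)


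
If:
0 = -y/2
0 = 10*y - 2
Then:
No Solution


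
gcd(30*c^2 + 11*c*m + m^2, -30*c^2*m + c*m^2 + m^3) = 6*c + m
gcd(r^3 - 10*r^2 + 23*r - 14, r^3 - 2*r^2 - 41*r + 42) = r^2 - 8*r + 7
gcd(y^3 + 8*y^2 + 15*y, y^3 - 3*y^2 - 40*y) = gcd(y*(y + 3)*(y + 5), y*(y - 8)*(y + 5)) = y^2 + 5*y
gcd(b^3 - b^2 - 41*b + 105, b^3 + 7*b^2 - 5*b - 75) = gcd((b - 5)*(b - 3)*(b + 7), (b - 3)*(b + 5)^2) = b - 3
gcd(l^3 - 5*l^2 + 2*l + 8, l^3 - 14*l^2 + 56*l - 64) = l^2 - 6*l + 8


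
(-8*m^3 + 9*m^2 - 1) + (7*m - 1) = -8*m^3 + 9*m^2 + 7*m - 2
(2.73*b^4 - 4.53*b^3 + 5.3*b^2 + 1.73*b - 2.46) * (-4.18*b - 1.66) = -11.4114*b^5 + 14.4036*b^4 - 14.6342*b^3 - 16.0294*b^2 + 7.411*b + 4.0836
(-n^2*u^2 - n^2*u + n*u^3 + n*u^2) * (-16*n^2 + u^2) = 16*n^4*u^2 + 16*n^4*u - 16*n^3*u^3 - 16*n^3*u^2 - n^2*u^4 - n^2*u^3 + n*u^5 + n*u^4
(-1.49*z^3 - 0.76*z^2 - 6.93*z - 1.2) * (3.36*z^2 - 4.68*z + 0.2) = -5.0064*z^5 + 4.4196*z^4 - 20.026*z^3 + 28.2484*z^2 + 4.23*z - 0.24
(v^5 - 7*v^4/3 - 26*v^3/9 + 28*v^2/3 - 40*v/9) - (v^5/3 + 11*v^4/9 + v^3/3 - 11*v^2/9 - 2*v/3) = 2*v^5/3 - 32*v^4/9 - 29*v^3/9 + 95*v^2/9 - 34*v/9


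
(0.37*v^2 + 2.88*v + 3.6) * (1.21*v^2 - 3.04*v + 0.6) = 0.4477*v^4 + 2.36*v^3 - 4.1772*v^2 - 9.216*v + 2.16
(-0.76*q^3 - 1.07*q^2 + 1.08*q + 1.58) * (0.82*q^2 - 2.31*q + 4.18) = -0.6232*q^5 + 0.8782*q^4 + 0.180500000000001*q^3 - 5.6718*q^2 + 0.8646*q + 6.6044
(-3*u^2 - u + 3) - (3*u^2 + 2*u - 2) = -6*u^2 - 3*u + 5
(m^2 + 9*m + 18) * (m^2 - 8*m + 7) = m^4 + m^3 - 47*m^2 - 81*m + 126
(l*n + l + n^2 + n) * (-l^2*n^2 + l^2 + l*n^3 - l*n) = -l^3*n^3 - l^3*n^2 + l^3*n + l^3 + l*n^5 + l*n^4 - l*n^3 - l*n^2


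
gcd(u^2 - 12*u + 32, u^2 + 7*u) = 1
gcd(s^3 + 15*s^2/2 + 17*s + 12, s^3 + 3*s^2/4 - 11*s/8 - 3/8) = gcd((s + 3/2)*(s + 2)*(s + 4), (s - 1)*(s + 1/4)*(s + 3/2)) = s + 3/2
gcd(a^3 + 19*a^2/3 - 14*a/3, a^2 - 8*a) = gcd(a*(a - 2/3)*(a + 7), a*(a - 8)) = a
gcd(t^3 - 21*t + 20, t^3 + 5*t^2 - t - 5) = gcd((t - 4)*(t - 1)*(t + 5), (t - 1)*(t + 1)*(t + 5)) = t^2 + 4*t - 5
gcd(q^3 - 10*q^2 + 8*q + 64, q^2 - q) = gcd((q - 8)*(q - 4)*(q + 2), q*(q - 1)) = 1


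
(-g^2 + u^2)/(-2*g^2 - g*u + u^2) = (-g + u)/(-2*g + u)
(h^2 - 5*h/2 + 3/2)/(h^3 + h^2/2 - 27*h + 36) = (h - 1)/(h^2 + 2*h - 24)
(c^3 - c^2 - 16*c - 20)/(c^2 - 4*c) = (c^3 - c^2 - 16*c - 20)/(c*(c - 4))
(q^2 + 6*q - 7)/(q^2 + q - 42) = (q - 1)/(q - 6)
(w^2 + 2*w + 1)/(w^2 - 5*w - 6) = (w + 1)/(w - 6)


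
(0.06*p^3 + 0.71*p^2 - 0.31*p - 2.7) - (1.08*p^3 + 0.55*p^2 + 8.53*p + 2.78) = -1.02*p^3 + 0.16*p^2 - 8.84*p - 5.48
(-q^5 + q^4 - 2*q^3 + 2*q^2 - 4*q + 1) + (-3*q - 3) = -q^5 + q^4 - 2*q^3 + 2*q^2 - 7*q - 2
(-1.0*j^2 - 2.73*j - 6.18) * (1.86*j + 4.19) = -1.86*j^3 - 9.2678*j^2 - 22.9335*j - 25.8942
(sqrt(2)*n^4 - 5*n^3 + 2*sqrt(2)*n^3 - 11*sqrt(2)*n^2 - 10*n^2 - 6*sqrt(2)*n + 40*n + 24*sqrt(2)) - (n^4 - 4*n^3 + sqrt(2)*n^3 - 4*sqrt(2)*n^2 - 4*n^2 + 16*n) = -n^4 + sqrt(2)*n^4 - n^3 + sqrt(2)*n^3 - 7*sqrt(2)*n^2 - 6*n^2 - 6*sqrt(2)*n + 24*n + 24*sqrt(2)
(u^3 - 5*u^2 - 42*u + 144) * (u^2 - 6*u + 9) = u^5 - 11*u^4 - 3*u^3 + 351*u^2 - 1242*u + 1296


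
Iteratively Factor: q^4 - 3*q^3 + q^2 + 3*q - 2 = (q + 1)*(q^3 - 4*q^2 + 5*q - 2) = (q - 2)*(q + 1)*(q^2 - 2*q + 1) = (q - 2)*(q - 1)*(q + 1)*(q - 1)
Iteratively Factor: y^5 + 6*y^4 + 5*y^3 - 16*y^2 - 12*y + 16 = (y - 1)*(y^4 + 7*y^3 + 12*y^2 - 4*y - 16) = (y - 1)*(y + 2)*(y^3 + 5*y^2 + 2*y - 8) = (y - 1)*(y + 2)^2*(y^2 + 3*y - 4) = (y - 1)*(y + 2)^2*(y + 4)*(y - 1)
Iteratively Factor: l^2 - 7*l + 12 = (l - 4)*(l - 3)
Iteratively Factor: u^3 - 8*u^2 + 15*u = (u)*(u^2 - 8*u + 15) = u*(u - 5)*(u - 3)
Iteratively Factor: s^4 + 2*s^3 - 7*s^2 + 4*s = (s + 4)*(s^3 - 2*s^2 + s) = s*(s + 4)*(s^2 - 2*s + 1) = s*(s - 1)*(s + 4)*(s - 1)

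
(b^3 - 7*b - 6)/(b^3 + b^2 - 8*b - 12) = (b + 1)/(b + 2)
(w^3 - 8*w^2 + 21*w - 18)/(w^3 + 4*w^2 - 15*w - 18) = (w^2 - 5*w + 6)/(w^2 + 7*w + 6)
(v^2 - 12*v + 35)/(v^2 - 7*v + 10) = (v - 7)/(v - 2)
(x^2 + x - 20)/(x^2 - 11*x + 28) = (x + 5)/(x - 7)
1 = 1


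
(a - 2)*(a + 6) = a^2 + 4*a - 12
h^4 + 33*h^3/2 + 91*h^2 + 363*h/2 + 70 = (h + 1/2)*(h + 4)*(h + 5)*(h + 7)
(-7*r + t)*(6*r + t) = -42*r^2 - r*t + t^2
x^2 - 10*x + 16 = (x - 8)*(x - 2)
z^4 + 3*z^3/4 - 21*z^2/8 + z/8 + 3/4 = (z - 1)*(z - 3/4)*(z + 1/2)*(z + 2)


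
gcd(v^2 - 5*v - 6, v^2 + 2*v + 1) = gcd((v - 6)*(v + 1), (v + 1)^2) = v + 1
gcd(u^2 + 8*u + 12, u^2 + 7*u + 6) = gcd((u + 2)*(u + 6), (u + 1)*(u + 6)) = u + 6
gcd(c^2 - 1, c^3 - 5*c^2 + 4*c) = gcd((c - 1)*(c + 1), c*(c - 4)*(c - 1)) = c - 1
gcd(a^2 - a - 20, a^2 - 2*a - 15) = a - 5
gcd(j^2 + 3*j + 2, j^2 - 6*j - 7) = j + 1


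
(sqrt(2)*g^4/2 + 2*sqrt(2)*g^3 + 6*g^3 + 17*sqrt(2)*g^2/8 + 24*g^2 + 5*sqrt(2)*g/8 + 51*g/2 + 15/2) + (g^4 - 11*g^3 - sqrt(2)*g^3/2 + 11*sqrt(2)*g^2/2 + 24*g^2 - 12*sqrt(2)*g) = sqrt(2)*g^4/2 + g^4 - 5*g^3 + 3*sqrt(2)*g^3/2 + 61*sqrt(2)*g^2/8 + 48*g^2 - 91*sqrt(2)*g/8 + 51*g/2 + 15/2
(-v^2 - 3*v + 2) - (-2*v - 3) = -v^2 - v + 5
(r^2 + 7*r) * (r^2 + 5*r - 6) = r^4 + 12*r^3 + 29*r^2 - 42*r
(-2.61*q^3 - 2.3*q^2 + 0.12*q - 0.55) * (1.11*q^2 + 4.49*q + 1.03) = -2.8971*q^5 - 14.2719*q^4 - 12.8821*q^3 - 2.4407*q^2 - 2.3459*q - 0.5665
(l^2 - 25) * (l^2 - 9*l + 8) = l^4 - 9*l^3 - 17*l^2 + 225*l - 200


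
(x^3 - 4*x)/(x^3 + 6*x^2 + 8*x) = (x - 2)/(x + 4)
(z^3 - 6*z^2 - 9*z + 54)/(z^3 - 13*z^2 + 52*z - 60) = (z^2 - 9)/(z^2 - 7*z + 10)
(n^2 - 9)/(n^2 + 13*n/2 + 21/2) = 2*(n - 3)/(2*n + 7)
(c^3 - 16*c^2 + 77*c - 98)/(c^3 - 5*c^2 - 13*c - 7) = (c^2 - 9*c + 14)/(c^2 + 2*c + 1)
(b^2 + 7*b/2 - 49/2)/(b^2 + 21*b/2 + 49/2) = (2*b - 7)/(2*b + 7)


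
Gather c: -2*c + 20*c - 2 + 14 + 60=18*c + 72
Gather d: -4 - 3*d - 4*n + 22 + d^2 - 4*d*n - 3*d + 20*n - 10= d^2 + d*(-4*n - 6) + 16*n + 8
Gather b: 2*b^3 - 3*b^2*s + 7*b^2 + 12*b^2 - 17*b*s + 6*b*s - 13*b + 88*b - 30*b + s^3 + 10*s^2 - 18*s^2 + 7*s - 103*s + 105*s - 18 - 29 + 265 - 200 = 2*b^3 + b^2*(19 - 3*s) + b*(45 - 11*s) + s^3 - 8*s^2 + 9*s + 18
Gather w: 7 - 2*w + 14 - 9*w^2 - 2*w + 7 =-9*w^2 - 4*w + 28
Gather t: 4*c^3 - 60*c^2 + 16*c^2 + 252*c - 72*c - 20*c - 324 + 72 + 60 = 4*c^3 - 44*c^2 + 160*c - 192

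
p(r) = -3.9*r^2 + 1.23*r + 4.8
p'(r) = 1.23 - 7.8*r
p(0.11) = 4.89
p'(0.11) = 0.37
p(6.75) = -164.59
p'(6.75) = -51.42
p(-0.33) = 3.97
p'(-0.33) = 3.80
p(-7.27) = -210.27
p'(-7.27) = 57.94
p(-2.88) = -31.09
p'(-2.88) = 23.69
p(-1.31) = -3.50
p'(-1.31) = 11.45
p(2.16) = -10.74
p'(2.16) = -15.62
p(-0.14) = 4.55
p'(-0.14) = 2.32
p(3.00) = -26.61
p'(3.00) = -22.17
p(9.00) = -300.03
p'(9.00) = -68.97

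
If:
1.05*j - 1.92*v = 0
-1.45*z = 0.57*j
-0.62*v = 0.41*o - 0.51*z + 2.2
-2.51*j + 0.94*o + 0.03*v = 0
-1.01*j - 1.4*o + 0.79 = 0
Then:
No Solution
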